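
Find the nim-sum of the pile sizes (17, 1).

16

Nim-sum: 17 ^ 1 = 16.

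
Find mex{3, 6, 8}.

0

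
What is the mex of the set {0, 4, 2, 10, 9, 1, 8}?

3

The values 0, 1, 2 are all present; 3 is the first non-negative integer missing from the set.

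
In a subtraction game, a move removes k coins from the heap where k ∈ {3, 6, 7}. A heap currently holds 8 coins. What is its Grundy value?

2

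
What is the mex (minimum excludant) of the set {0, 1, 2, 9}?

3

The values 0, 1, 2 are all present; 3 is the first non-negative integer missing from the set.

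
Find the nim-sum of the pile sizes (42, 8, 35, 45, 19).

Bitwise XOR of the heap sizes:
  101010  (42)
  001000  (8)
  100011  (35)
  101101  (45)
  010011  (19)
  ------
  111111  (63)

63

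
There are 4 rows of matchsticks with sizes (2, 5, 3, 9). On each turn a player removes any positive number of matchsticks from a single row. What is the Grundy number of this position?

13

Compute the nim-sum pairwise:
2 ^ 5 = 7
7 ^ 3 = 4
4 ^ 9 = 13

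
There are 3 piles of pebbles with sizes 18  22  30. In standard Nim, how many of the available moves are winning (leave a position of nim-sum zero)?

Nim-sum: 18 XOR 22 XOR 30 = 26.
The overall nim-sum is X = 26. A pile of size p has a winning move iff p XOR X < p (reduce it to p XOR X).
  18: 18 XOR 26 = 8 < 18 — winning move (to 8).
  22: 22 XOR 26 = 12 < 22 — winning move (to 12).
  30: 30 XOR 26 = 4 < 30 — winning move (to 4).
That gives 3 winning moves.

3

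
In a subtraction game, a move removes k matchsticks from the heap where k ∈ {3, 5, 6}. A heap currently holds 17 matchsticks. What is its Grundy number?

Build the Grundy sequence with g(k) = mex{g(k−s) : s ∈ {3, 5, 6}, s ≤ k}:
k:     0  1  2  3  4  5  6  7  8  9 10 11 12 13 14 15 16 17
g(k):  0  0  0  1  1  1  2  2  2  0  0  0  1  1  1  2  2  2
So g(17) = 2.

2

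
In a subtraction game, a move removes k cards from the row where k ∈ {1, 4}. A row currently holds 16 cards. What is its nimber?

Grundy values for subtraction set {1, 4}:
k:     0  1  2  3  4  5  6  7  8  9 10 11 12 13 14 15 16
g(k):  0  1  0  1  2  0  1  0  1  2  0  1  0  1  2  0  1
So g(16) = 1.

1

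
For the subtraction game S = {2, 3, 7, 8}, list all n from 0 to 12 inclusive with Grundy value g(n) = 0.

Compute g(0), g(1), … for moves {2, 3, 7, 8}:
k:     0  1  2  3  4  5  6  7  8  9 10 11 12
g(k):  0  0  1  1  2  0  0  1  1  2  0  0  1
The P-positions (g = 0) in 0..12 are 0, 1, 5, 6, 10, 11.

0, 1, 5, 6, 10, 11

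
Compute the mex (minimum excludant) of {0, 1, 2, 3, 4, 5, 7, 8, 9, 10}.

6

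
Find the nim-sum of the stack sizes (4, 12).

8

Compute the nim-sum pairwise:
4 ^ 12 = 8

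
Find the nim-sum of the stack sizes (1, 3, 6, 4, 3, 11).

8

In binary:
  0001  (1)
  0011  (3)
  0110  (6)
  0100  (4)
  0011  (3)
  1011  (11)
  ----
  1000  (8)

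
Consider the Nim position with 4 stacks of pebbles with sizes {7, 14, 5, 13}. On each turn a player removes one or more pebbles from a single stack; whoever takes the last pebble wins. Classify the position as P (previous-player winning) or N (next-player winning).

N-position

Nim-sum: 7 ^ 14 ^ 5 ^ 13 = 1.
The nim-sum is 1 ≠ 0, so this is an N-position: the player to move can win.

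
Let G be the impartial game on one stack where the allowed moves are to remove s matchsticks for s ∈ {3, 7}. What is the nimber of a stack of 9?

1

Compute g(0), g(1), … for moves {3, 7}:
g(0) = mex{} = 0
g(1) = mex{} = 0
g(2) = mex{} = 0
g(3) = mex{0} = 1
g(4) = mex{0} = 1
g(5) = mex{0} = 1
g(6) = mex{1} = 0
g(7) = mex{0,1} = 2
g(8) = mex{0,1} = 2
g(9) = mex{0} = 1
So g(9) = 1.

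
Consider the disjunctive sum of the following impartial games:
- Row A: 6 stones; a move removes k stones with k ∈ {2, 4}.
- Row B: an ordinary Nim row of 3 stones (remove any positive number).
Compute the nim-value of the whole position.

3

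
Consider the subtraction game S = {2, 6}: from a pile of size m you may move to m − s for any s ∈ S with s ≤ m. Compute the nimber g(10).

1

Compute g(0), g(1), … for moves {2, 6}:
g(0) = mex{} = 0
g(1) = mex{} = 0
g(2) = mex{0} = 1
g(3) = mex{0} = 1
g(4) = mex{1} = 0
g(5) = mex{1} = 0
g(6) = mex{0} = 1
g(7) = mex{0} = 1
g(8) = mex{1} = 0
g(9) = mex{1} = 0
g(10) = mex{0} = 1
So g(10) = 1.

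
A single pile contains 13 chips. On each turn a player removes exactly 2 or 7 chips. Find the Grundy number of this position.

0

Build the Grundy sequence with g(k) = mex{g(k−s) : s ∈ {2, 7}, s ≤ k}:
k:     0  1  2  3  4  5  6  7  8  9 10 11 12 13
g(k):  0  0  1  1  0  0  1  1  2  0  0  1  1  0
So g(13) = 0.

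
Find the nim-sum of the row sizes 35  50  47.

Write each in binary and XOR column by column:
  100011  (35)
  110010  (50)
  101111  (47)
  ------
  111110  (62)

62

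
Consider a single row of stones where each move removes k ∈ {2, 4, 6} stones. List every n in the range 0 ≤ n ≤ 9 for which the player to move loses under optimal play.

0, 1, 8, 9

Compute g(0), g(1), … for moves {2, 4, 6}:
g(0) = mex{} = 0
g(1) = mex{} = 0
g(2) = mex{0} = 1
g(3) = mex{0} = 1
g(4) = mex{0,1} = 2
g(5) = mex{0,1} = 2
g(6) = mex{0,1,2} = 3
g(7) = mex{0,1,2} = 3
g(8) = mex{1,2,3} = 0
g(9) = mex{1,2,3} = 0
The P-positions (g = 0) in 0..9 are 0, 1, 8, 9.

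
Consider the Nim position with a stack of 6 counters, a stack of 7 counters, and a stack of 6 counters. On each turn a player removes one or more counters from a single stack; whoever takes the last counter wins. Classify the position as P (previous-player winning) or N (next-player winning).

N-position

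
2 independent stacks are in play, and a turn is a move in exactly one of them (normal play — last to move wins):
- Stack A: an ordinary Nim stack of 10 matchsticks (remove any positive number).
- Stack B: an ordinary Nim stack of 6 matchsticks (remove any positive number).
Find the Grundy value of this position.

12

Stack A is a plain Nim stack of size 10, so its Grundy value is 10.
Stack B is a plain Nim stack of size 6, so its Grundy value is 6.
The value of a disjunctive sum is the nim-sum of the parts.
Combined value = 10 ⊕ 6 = 12.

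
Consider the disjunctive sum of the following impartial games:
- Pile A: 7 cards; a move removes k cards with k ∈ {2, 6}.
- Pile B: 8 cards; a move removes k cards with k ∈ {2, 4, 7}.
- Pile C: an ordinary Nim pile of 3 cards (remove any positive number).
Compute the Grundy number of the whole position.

3

For pile A, compute g(0), g(1), … with moves {2, 6}:
g(0) = mex{} = 0
g(1) = mex{} = 0
g(2) = mex{0} = 1
g(3) = mex{0} = 1
g(4) = mex{1} = 0
g(5) = mex{1} = 0
g(6) = mex{0} = 1
g(7) = mex{0} = 1
So g(7) = 1.
Build the Grundy sequence for pile B with g(k) = mex{g(k−s) : s ∈ {2, 4, 7}, s ≤ k}:
k:     0  1  2  3  4  5  6  7  8
g(k):  0  0  1  1  2  2  0  3  1
So g(8) = 1.
Pile C is a plain Nim pile of size 3, so its Grundy value is 3.
The value of a disjunctive sum is the nim-sum of the parts.
Combined value = 1 XOR 1 XOR 3 = 3.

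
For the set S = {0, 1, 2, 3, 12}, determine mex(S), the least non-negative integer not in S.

The values 0, 1, 2, 3 are all present; 4 is the first non-negative integer missing from the set.

4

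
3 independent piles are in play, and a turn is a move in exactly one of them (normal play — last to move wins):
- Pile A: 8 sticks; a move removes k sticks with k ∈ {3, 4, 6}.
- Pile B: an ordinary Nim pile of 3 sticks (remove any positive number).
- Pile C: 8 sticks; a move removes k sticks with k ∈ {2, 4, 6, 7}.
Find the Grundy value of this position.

5

For pile A, compute g(0), g(1), … with moves {3, 4, 6}:
k:     0  1  2  3  4  5  6  7  8
g(k):  0  0  0  1  1  1  2  2  2
So g(8) = 2.
Pile B is a plain Nim pile of size 3, so its Grundy value is 3.
Build the Grundy sequence for pile C with g(k) = mex{g(k−s) : s ∈ {2, 4, 6, 7}, s ≤ k}:
k:     0  1  2  3  4  5  6  7  8
g(k):  0  0  1  1  2  2  3  3  4
So g(8) = 4.
By the Sprague-Grundy theorem, the Grundy value of a sum of independent games is the XOR of the component values.
Combined value = 2 XOR 3 XOR 4 = 5.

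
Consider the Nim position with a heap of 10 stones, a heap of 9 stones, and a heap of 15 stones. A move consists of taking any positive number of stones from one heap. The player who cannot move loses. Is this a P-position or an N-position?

N-position

In binary:
  1010  (10)
  1001  (9)
  1111  (15)
  ----
  1100  (12)
The nim-sum is 12 ≠ 0, so this is an N-position: the player to move can win.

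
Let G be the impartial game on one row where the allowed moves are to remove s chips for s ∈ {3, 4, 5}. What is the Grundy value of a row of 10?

Grundy values for subtraction set {3, 4, 5}:
k:     0  1  2  3  4  5  6  7  8  9 10
g(k):  0  0  0  1  1  1  2  2  0  0  0
So g(10) = 0.

0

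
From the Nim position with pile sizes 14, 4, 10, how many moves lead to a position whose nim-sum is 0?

0

Nim-sum: 14 ⊕ 4 ⊕ 10 = 0.
The nim-sum is already 0, so every move leaves a nonzero nim-sum — there are no winning moves.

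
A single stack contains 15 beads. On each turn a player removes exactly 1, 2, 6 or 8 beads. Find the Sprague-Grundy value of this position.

Compute g(0), g(1), … for moves {1, 2, 6, 8}:
k:     0  1  2  3  4  5  6  7  8  9 10 11 12 13 14 15
g(k):  0  1  2  0  1  2  3  0  1  2  0  1  2  3  0  1
So g(15) = 1.

1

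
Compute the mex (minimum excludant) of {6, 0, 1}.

2

The values 0, 1 are all present; 2 is the first non-negative integer missing from the set.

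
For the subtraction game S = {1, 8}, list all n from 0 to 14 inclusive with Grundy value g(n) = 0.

0, 2, 4, 6, 9, 11, 13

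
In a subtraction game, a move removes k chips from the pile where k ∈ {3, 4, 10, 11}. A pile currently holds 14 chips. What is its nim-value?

0

Compute g(0), g(1), … for moves {3, 4, 10, 11}:
g(0) = mex{} = 0
g(1) = mex{} = 0
g(2) = mex{} = 0
g(3) = mex{0} = 1
g(4) = mex{0} = 1
g(5) = mex{0} = 1
g(6) = mex{0,1} = 2
g(7) = mex{1} = 0
g(8) = mex{1} = 0
g(9) = mex{1,2} = 0
g(10) = mex{0,2} = 1
g(11) = mex{0} = 1
g(12) = mex{0} = 1
g(13) = mex{0,1} = 2
g(14) = mex{1} = 0
So g(14) = 0.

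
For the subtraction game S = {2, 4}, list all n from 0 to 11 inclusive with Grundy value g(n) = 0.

Grundy values for subtraction set {2, 4}:
g(0) = mex{} = 0
g(1) = mex{} = 0
g(2) = mex{0} = 1
g(3) = mex{0} = 1
g(4) = mex{0,1} = 2
g(5) = mex{0,1} = 2
g(6) = mex{1,2} = 0
g(7) = mex{1,2} = 0
g(8) = mex{0,2} = 1
g(9) = mex{0,2} = 1
g(10) = mex{0,1} = 2
g(11) = mex{0,1} = 2
The P-positions (g = 0) in 0..11 are 0, 1, 6, 7.

0, 1, 6, 7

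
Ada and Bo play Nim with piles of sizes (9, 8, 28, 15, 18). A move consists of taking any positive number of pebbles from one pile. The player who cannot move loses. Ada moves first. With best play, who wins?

Bo wins

Write each in binary and XOR column by column:
  01001  (9)
  01000  (8)
  11100  (28)
  01111  (15)
  10010  (18)
  -----
  00000  (0)
The nim-sum is 0, so this is a P-position: the player to move is in a losing position under optimal play; Ada is about to move from it and so loses — Bo wins.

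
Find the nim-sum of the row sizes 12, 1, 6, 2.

9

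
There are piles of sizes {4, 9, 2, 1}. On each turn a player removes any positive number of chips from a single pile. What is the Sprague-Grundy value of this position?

14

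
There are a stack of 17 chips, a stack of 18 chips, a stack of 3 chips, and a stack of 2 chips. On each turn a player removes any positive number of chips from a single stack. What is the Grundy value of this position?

2

Write each in binary and XOR column by column:
  10001  (17)
  10010  (18)
  00011  (3)
  00010  (2)
  -----
  00010  (2)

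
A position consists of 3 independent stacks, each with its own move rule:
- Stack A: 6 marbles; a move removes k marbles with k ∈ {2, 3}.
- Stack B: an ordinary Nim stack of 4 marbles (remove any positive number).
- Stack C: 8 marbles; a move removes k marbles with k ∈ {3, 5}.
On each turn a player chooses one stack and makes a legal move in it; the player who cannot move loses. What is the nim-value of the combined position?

4

For stack A, compute g(0), g(1), … with moves {2, 3}:
g(0) = mex{} = 0
g(1) = mex{} = 0
g(2) = mex{0} = 1
g(3) = mex{0} = 1
g(4) = mex{0,1} = 2
g(5) = mex{1} = 0
g(6) = mex{1,2} = 0
So g(6) = 0.
Stack B is a plain Nim stack of size 4, so its Grundy value is 4.
Build the Grundy sequence for stack C with g(k) = mex{g(k−s) : s ∈ {3, 5}, s ≤ k}:
g(0) = mex{} = 0
g(1) = mex{} = 0
g(2) = mex{} = 0
g(3) = mex{0} = 1
g(4) = mex{0} = 1
g(5) = mex{0} = 1
g(6) = mex{0,1} = 2
g(7) = mex{0,1} = 2
g(8) = mex{1} = 0
So g(8) = 0.
By the Sprague-Grundy theorem, the Grundy value of a sum of independent games is the XOR of the component values.
Combined value = 0 ⊕ 4 ⊕ 0 = 4.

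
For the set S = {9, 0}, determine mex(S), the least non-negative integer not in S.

1

0 is in the set but 1 is not, so the mex is 1.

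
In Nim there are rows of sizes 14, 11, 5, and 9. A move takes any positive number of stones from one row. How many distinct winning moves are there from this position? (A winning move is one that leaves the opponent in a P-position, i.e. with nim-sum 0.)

Compute the nim-sum pairwise:
14 ^ 11 = 5
5 ^ 5 = 0
0 ^ 9 = 9
The overall nim-sum is X = 9. A row of size p has a winning move iff p XOR X < p (reduce it to p XOR X).
  14: 14 XOR 9 = 7 < 14 — winning move (to 7).
  11: 11 XOR 9 = 2 < 11 — winning move (to 2).
  5: 5 XOR 9 = 12 ≥ 5 — no move.
  9: 9 XOR 9 = 0 < 9 — winning move (to 0).
That gives 3 winning moves.

3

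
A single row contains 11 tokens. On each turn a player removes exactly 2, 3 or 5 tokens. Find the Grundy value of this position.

Compute g(0), g(1), … for moves {2, 3, 5}:
g(0) = mex{} = 0
g(1) = mex{} = 0
g(2) = mex{0} = 1
g(3) = mex{0} = 1
g(4) = mex{0,1} = 2
g(5) = mex{0,1} = 2
g(6) = mex{0,1,2} = 3
g(7) = mex{1,2} = 0
g(8) = mex{1,2,3} = 0
g(9) = mex{0,2,3} = 1
g(10) = mex{0,2} = 1
g(11) = mex{0,1,3} = 2
So g(11) = 2.

2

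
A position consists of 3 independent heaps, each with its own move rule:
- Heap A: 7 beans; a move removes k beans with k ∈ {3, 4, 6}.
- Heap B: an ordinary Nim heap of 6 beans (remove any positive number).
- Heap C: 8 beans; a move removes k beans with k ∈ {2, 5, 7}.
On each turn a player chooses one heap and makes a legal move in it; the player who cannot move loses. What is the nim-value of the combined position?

6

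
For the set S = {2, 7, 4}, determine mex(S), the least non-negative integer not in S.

0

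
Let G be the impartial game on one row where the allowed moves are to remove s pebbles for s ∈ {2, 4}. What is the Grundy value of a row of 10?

2

Compute g(0), g(1), … for moves {2, 4}:
g(0) = mex{} = 0
g(1) = mex{} = 0
g(2) = mex{0} = 1
g(3) = mex{0} = 1
g(4) = mex{0,1} = 2
g(5) = mex{0,1} = 2
g(6) = mex{1,2} = 0
g(7) = mex{1,2} = 0
g(8) = mex{0,2} = 1
g(9) = mex{0,2} = 1
g(10) = mex{0,1} = 2
So g(10) = 2.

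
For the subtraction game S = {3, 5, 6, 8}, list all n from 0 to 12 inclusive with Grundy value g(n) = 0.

0, 1, 2, 11, 12

Build the Grundy sequence with g(k) = mex{g(k−s) : s ∈ {3, 5, 6, 8}, s ≤ k}:
k:     0  1  2  3  4  5  6  7  8  9 10 11 12
g(k):  0  0  0  1  1  1  2  2  2  3  3  0  0
The P-positions (g = 0) in 0..12 are 0, 1, 2, 11, 12.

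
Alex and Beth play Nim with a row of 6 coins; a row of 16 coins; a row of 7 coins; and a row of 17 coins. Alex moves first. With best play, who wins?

Beth wins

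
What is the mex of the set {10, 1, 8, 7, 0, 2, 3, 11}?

The values 0, 1, 2, 3 are all present; 4 is the first non-negative integer missing from the set.

4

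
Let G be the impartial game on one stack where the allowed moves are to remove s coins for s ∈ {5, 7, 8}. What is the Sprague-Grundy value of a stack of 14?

Build the Grundy sequence with g(k) = mex{g(k−s) : s ∈ {5, 7, 8}, s ≤ k}:
g(0) = mex{} = 0
g(1) = mex{} = 0
g(2) = mex{} = 0
g(3) = mex{} = 0
g(4) = mex{} = 0
g(5) = mex{0} = 1
g(6) = mex{0} = 1
g(7) = mex{0} = 1
g(8) = mex{0} = 1
g(9) = mex{0} = 1
g(10) = mex{0,1} = 2
g(11) = mex{0,1} = 2
g(12) = mex{0,1} = 2
g(13) = mex{1} = 0
g(14) = mex{1} = 0
So g(14) = 0.

0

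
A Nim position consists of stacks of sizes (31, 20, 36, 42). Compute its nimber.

5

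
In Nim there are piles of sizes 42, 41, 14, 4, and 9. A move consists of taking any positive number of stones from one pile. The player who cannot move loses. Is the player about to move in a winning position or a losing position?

Nim-sum: 42 ⊕ 41 ⊕ 14 ⊕ 4 ⊕ 9 = 0.
The nim-sum is 0, so this is a P-position: the player to move is in a losing position under optimal play.

Losing position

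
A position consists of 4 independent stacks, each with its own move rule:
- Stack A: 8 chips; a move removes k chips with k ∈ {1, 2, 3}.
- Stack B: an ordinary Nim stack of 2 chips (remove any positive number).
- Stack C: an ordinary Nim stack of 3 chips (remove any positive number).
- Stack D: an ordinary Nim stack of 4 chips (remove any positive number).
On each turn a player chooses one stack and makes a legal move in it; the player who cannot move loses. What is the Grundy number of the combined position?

5

Grundy values for stack A (subtraction set {1, 2, 3}):
k:     0  1  2  3  4  5  6  7  8
g(k):  0  1  2  3  0  1  2  3  0
So g(8) = 0.
Stack B is a plain Nim stack of size 2, so its Grundy value is 2.
Stack C is a plain Nim stack of size 3, so its Grundy value is 3.
Stack D is a plain Nim stack of size 4, so its Grundy value is 4.
The value of a disjunctive sum is the nim-sum of the parts.
Combined value = 0 ⊕ 2 ⊕ 3 ⊕ 4 = 5.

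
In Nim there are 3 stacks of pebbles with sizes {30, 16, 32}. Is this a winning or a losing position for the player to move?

Bitwise XOR of the heap sizes:
  011110  (30)
  010000  (16)
  100000  (32)
  ------
  101110  (46)
The nim-sum is 46 ≠ 0, so this is an N-position: the player to move can win.

Winning position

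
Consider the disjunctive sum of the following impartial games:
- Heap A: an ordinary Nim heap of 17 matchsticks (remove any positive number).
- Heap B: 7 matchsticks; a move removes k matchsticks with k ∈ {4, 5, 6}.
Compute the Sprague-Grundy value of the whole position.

Heap A is a plain Nim heap of size 17, so its Grundy value is 17.
For heap B, compute g(0), g(1), … with moves {4, 5, 6}:
k:     0  1  2  3  4  5  6  7
g(k):  0  0  0  0  1  1  1  1
So g(7) = 1.
By the Sprague-Grundy theorem, the Grundy value of a sum of independent games is the XOR of the component values.
Combined value = 17 ⊕ 1 = 16.

16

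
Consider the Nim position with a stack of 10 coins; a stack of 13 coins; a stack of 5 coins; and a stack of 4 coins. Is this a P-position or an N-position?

N-position

Compute the nim-sum pairwise:
10 ^ 13 = 7
7 ^ 5 = 2
2 ^ 4 = 6
The nim-sum is 6 ≠ 0, so this is an N-position: the player to move can win.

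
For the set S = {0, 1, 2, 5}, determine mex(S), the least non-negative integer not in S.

3

The values 0, 1, 2 are all present; 3 is the first non-negative integer missing from the set.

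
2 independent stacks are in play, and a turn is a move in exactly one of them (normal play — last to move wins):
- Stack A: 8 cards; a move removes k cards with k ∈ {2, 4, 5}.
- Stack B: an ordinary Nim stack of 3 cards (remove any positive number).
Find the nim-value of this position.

For stack A, compute g(0), g(1), … with moves {2, 4, 5}:
g(0) = mex{} = 0
g(1) = mex{} = 0
g(2) = mex{0} = 1
g(3) = mex{0} = 1
g(4) = mex{0,1} = 2
g(5) = mex{0,1} = 2
g(6) = mex{0,1,2} = 3
g(7) = mex{1,2} = 0
g(8) = mex{1,2,3} = 0
So g(8) = 0.
Stack B is a plain Nim stack of size 3, so its Grundy value is 3.
By the Sprague-Grundy theorem, the Grundy value of a sum of independent games is the XOR of the component values.
Combined value = 0 XOR 3 = 3.

3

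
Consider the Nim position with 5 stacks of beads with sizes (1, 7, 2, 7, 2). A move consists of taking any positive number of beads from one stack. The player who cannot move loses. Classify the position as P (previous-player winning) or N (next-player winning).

N-position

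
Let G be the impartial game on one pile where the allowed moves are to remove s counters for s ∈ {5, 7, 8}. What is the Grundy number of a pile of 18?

Grundy values for subtraction set {5, 7, 8}:
k:     0  1  2  3  4  5  6  7  8  9 10 11 12 13 14 15 16 17 18
g(k):  0  0  0  0  0  1  1  1  1  1  2  2  2  0  0  0  0  0  1
So g(18) = 1.

1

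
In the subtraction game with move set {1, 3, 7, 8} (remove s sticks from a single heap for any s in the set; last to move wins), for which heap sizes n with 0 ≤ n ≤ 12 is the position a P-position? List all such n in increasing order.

0, 2, 4, 6

Compute g(0), g(1), … for moves {1, 3, 7, 8}:
g(0) = mex{} = 0
g(1) = mex{0} = 1
g(2) = mex{1} = 0
g(3) = mex{0} = 1
g(4) = mex{1} = 0
g(5) = mex{0} = 1
g(6) = mex{1} = 0
g(7) = mex{0} = 1
g(8) = mex{0,1} = 2
g(9) = mex{0,1,2} = 3
g(10) = mex{0,1,3} = 2
g(11) = mex{0,1,2} = 3
g(12) = mex{0,1,3} = 2
The P-positions (g = 0) in 0..12 are 0, 2, 4, 6.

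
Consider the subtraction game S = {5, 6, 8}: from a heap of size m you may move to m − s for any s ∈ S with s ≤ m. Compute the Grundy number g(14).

Grundy values for subtraction set {5, 6, 8}:
g(0) = mex{} = 0
g(1) = mex{} = 0
g(2) = mex{} = 0
g(3) = mex{} = 0
g(4) = mex{} = 0
g(5) = mex{0} = 1
g(6) = mex{0} = 1
g(7) = mex{0} = 1
g(8) = mex{0} = 1
g(9) = mex{0} = 1
g(10) = mex{0,1} = 2
g(11) = mex{0,1} = 2
g(12) = mex{0,1} = 2
g(13) = mex{1} = 0
g(14) = mex{1} = 0
So g(14) = 0.

0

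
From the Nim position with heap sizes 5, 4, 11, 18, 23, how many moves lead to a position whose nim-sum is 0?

1

Compute the nim-sum pairwise:
5 ^ 4 = 1
1 ^ 11 = 10
10 ^ 18 = 24
24 ^ 23 = 15
The overall nim-sum is X = 15. A heap of size p has a winning move iff p XOR X < p (reduce it to p XOR X).
  5: 5 XOR 15 = 10 ≥ 5 — no move.
  4: 4 XOR 15 = 11 ≥ 4 — no move.
  11: 11 XOR 15 = 4 < 11 — winning move (to 4).
  18: 18 XOR 15 = 29 ≥ 18 — no move.
  23: 23 XOR 15 = 24 ≥ 23 — no move.
That gives 1 winning move.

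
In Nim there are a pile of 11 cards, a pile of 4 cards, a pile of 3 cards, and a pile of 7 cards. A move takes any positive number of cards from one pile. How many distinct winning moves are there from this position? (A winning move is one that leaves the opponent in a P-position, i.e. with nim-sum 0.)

1

Nim-sum: 11 XOR 4 XOR 3 XOR 7 = 11.
The overall nim-sum is X = 11. A pile of size p has a winning move iff p XOR X < p (reduce it to p XOR X).
  11: 11 XOR 11 = 0 < 11 — winning move (to 0).
  4: 4 XOR 11 = 15 ≥ 4 — no move.
  3: 3 XOR 11 = 8 ≥ 3 — no move.
  7: 7 XOR 11 = 12 ≥ 7 — no move.
That gives 1 winning move.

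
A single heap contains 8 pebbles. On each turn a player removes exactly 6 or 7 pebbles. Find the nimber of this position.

Grundy values for subtraction set {6, 7}:
k:     0  1  2  3  4  5  6  7  8
g(k):  0  0  0  0  0  0  1  1  1
So g(8) = 1.

1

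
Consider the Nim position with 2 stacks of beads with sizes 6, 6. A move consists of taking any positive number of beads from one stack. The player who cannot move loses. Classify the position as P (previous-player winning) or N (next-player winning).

P-position

Nim-sum: 6 ⊕ 6 = 0.
The nim-sum is 0, so this is a P-position: the player to move is in a losing position under optimal play.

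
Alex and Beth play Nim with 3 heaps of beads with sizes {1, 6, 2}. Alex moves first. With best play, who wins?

Alex wins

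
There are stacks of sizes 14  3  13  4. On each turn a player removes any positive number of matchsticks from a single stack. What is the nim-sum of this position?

Compute the nim-sum pairwise:
14 ^ 3 = 13
13 ^ 13 = 0
0 ^ 4 = 4

4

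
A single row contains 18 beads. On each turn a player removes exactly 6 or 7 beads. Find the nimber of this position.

Grundy values for subtraction set {6, 7}:
k:     0  1  2  3  4  5  6  7  8  9 10 11 12 13 14 15 16 17 18
g(k):  0  0  0  0  0  0  1  1  1  1  1  1  2  0  0  0  0  0  0
So g(18) = 0.

0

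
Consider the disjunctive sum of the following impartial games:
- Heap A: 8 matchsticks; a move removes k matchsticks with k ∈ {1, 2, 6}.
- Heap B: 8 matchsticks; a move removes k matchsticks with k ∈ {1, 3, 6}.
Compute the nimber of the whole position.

3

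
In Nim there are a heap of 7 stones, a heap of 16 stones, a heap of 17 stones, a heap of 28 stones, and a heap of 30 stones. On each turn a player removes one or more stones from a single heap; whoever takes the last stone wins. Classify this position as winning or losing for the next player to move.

Compute the nim-sum pairwise:
7 ⊕ 16 = 23
23 ⊕ 17 = 6
6 ⊕ 28 = 26
26 ⊕ 30 = 4
The nim-sum is 4 ≠ 0, so this is an N-position: the player to move can win.

Winning position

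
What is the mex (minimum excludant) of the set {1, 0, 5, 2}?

3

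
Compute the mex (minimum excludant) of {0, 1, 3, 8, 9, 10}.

2

The values 0, 1 are all present; 2 is the first non-negative integer missing from the set.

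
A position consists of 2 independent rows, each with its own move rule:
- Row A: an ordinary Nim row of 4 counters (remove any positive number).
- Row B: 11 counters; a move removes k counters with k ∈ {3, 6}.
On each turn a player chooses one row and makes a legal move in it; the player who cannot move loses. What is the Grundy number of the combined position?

4

Row A is a plain Nim row of size 4, so its Grundy value is 4.
Build the Grundy sequence for row B with g(k) = mex{g(k−s) : s ∈ {3, 6}, s ≤ k}:
k:     0  1  2  3  4  5  6  7  8  9 10 11
g(k):  0  0  0  1  1  1  2  2  2  0  0  0
So g(11) = 0.
The value of a disjunctive sum is the nim-sum of the parts.
Combined value = 4 ⊕ 0 = 4.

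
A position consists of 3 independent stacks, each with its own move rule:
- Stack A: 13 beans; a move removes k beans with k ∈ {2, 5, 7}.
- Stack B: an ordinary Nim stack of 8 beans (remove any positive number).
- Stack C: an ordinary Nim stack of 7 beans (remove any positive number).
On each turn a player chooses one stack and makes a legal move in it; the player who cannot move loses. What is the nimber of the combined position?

For stack A, compute g(0), g(1), … with moves {2, 5, 7}:
k:     0  1  2  3  4  5  6  7  8  9 10 11 12 13
g(k):  0  0  1  1  0  2  1  3  2  2  0  3  1  0
So g(13) = 0.
Stack B is a plain Nim stack of size 8, so its Grundy value is 8.
Stack C is a plain Nim stack of size 7, so its Grundy value is 7.
By the Sprague-Grundy theorem, the Grundy value of a sum of independent games is the XOR of the component values.
Combined value = 0 XOR 8 XOR 7 = 15.

15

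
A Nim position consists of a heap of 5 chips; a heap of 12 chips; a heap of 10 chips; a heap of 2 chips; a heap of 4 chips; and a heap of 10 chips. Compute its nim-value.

Compute the nim-sum pairwise:
5 ⊕ 12 = 9
9 ⊕ 10 = 3
3 ⊕ 2 = 1
1 ⊕ 4 = 5
5 ⊕ 10 = 15

15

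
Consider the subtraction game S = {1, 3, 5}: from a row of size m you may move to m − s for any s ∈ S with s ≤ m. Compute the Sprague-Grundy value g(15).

Grundy values for subtraction set {1, 3, 5}:
k:     0  1  2  3  4  5  6  7  8  9 10 11 12 13 14 15
g(k):  0  1  0  1  0  1  0  1  0  1  0  1  0  1  0  1
So g(15) = 1.

1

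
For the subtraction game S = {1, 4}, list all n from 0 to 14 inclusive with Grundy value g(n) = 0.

Build the Grundy sequence with g(k) = mex{g(k−s) : s ∈ {1, 4}, s ≤ k}:
k:     0  1  2  3  4  5  6  7  8  9 10 11 12 13 14
g(k):  0  1  0  1  2  0  1  0  1  2  0  1  0  1  2
The P-positions (g = 0) in 0..14 are 0, 2, 5, 7, 10, 12.

0, 2, 5, 7, 10, 12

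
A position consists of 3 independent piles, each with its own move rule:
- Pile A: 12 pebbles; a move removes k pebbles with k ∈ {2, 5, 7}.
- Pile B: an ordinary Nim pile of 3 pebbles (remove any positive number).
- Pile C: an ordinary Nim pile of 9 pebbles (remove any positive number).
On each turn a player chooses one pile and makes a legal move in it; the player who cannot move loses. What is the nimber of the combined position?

For pile A, compute g(0), g(1), … with moves {2, 5, 7}:
g(0) = mex{} = 0
g(1) = mex{} = 0
g(2) = mex{0} = 1
g(3) = mex{0} = 1
g(4) = mex{1} = 0
g(5) = mex{0,1} = 2
g(6) = mex{0} = 1
g(7) = mex{0,1,2} = 3
g(8) = mex{0,1} = 2
g(9) = mex{0,1,3} = 2
g(10) = mex{1,2} = 0
g(11) = mex{0,1,2} = 3
g(12) = mex{0,2,3} = 1
So g(12) = 1.
Pile B is a plain Nim pile of size 3, so its Grundy value is 3.
Pile C is a plain Nim pile of size 9, so its Grundy value is 9.
The value of a disjunctive sum is the nim-sum of the parts.
Combined value = 1 ⊕ 3 ⊕ 9 = 11.

11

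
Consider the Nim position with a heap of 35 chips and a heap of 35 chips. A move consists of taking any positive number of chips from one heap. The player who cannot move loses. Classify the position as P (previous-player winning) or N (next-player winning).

Nim-sum: 35 ^ 35 = 0.
The nim-sum is 0, so this is a P-position: the player to move is in a losing position under optimal play.

P-position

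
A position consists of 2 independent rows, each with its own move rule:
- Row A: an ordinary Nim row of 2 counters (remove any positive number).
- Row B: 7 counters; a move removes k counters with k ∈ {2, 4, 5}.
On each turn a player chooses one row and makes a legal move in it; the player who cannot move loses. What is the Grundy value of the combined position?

2

Row A is a plain Nim row of size 2, so its Grundy value is 2.
Build the Grundy sequence for row B with g(k) = mex{g(k−s) : s ∈ {2, 4, 5}, s ≤ k}:
g(0) = mex{} = 0
g(1) = mex{} = 0
g(2) = mex{0} = 1
g(3) = mex{0} = 1
g(4) = mex{0,1} = 2
g(5) = mex{0,1} = 2
g(6) = mex{0,1,2} = 3
g(7) = mex{1,2} = 0
So g(7) = 0.
By the Sprague-Grundy theorem, the Grundy value of a sum of independent games is the XOR of the component values.
Combined value = 2 ⊕ 0 = 2.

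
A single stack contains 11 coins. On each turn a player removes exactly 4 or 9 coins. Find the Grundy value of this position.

2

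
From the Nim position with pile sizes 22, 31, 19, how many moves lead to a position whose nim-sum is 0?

Nim-sum: 22 XOR 31 XOR 19 = 26.
The overall nim-sum is X = 26. A pile of size p has a winning move iff p XOR X < p (reduce it to p XOR X).
  22: 22 XOR 26 = 12 < 22 — winning move (to 12).
  31: 31 XOR 26 = 5 < 31 — winning move (to 5).
  19: 19 XOR 26 = 9 < 19 — winning move (to 9).
That gives 3 winning moves.

3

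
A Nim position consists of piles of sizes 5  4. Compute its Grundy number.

1

In binary:
  101  (5)
  100  (4)
  ---
  001  (1)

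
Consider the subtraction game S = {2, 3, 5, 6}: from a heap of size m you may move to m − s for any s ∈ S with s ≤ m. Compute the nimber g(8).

Build the Grundy sequence with g(k) = mex{g(k−s) : s ∈ {2, 3, 5, 6}, s ≤ k}:
k:     0  1  2  3  4  5  6  7  8
g(k):  0  0  1  1  2  2  3  3  0
So g(8) = 0.

0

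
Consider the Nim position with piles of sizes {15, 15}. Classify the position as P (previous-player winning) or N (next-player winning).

P-position

Nim-sum: 15 ^ 15 = 0.
The nim-sum is 0, so this is a P-position: the player to move is in a losing position under optimal play.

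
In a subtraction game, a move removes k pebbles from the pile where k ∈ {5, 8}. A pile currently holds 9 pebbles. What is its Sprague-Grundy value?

Compute g(0), g(1), … for moves {5, 8}:
k:     0  1  2  3  4  5  6  7  8  9
g(k):  0  0  0  0  0  1  1  1  1  1
So g(9) = 1.

1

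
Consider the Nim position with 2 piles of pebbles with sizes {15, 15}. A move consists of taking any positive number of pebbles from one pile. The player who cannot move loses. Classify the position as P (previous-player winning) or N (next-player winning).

P-position

Compute the nim-sum pairwise:
15 XOR 15 = 0
The nim-sum is 0, so this is a P-position: the player to move is in a losing position under optimal play.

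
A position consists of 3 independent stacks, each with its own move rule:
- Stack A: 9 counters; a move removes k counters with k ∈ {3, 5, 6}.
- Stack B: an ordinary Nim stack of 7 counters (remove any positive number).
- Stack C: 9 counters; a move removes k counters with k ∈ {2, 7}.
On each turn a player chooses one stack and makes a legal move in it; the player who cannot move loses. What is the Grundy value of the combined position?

7

Build the Grundy sequence for stack A with g(k) = mex{g(k−s) : s ∈ {3, 5, 6}, s ≤ k}:
k:     0  1  2  3  4  5  6  7  8  9
g(k):  0  0  0  1  1  1  2  2  2  0
So g(9) = 0.
Stack B is a plain Nim stack of size 7, so its Grundy value is 7.
Build the Grundy sequence for stack C with g(k) = mex{g(k−s) : s ∈ {2, 7}, s ≤ k}:
k:     0  1  2  3  4  5  6  7  8  9
g(k):  0  0  1  1  0  0  1  1  2  0
So g(9) = 0.
By the Sprague-Grundy theorem, the Grundy value of a sum of independent games is the XOR of the component values.
Combined value = 0 ⊕ 7 ⊕ 0 = 7.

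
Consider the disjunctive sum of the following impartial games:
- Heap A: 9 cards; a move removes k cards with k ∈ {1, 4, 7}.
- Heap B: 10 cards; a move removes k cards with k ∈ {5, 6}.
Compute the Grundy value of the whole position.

3

Build the Grundy sequence for heap A with g(k) = mex{g(k−s) : s ∈ {1, 4, 7}, s ≤ k}:
g(0) = mex{} = 0
g(1) = mex{0} = 1
g(2) = mex{1} = 0
g(3) = mex{0} = 1
g(4) = mex{0,1} = 2
g(5) = mex{1,2} = 0
g(6) = mex{0} = 1
g(7) = mex{0,1} = 2
g(8) = mex{1,2} = 0
g(9) = mex{0} = 1
So g(9) = 1.
Build the Grundy sequence for heap B with g(k) = mex{g(k−s) : s ∈ {5, 6}, s ≤ k}:
g(0) = mex{} = 0
g(1) = mex{} = 0
g(2) = mex{} = 0
g(3) = mex{} = 0
g(4) = mex{} = 0
g(5) = mex{0} = 1
g(6) = mex{0} = 1
g(7) = mex{0} = 1
g(8) = mex{0} = 1
g(9) = mex{0} = 1
g(10) = mex{0,1} = 2
So g(10) = 2.
By the Sprague-Grundy theorem, the Grundy value of a sum of independent games is the XOR of the component values.
Combined value = 1 ⊕ 2 = 3.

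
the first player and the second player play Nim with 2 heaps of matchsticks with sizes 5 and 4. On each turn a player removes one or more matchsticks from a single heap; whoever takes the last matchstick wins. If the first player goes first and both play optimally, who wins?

the first player wins

Write each in binary and XOR column by column:
  101  (5)
  100  (4)
  ---
  001  (1)
The nim-sum is 1 ≠ 0, so this is an N-position: the player to move can win; the first player has a winning move.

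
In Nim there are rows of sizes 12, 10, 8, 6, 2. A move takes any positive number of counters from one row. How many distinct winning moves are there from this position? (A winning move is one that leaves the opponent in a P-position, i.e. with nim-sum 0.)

3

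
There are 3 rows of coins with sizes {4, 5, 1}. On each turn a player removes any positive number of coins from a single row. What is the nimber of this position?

0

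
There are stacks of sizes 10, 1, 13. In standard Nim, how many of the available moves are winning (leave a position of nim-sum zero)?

1

Compute the nim-sum pairwise:
10 ^ 1 = 11
11 ^ 13 = 6
The overall nim-sum is X = 6. A stack of size p has a winning move iff p XOR X < p (reduce it to p XOR X).
  10: 10 XOR 6 = 12 ≥ 10 — no move.
  1: 1 XOR 6 = 7 ≥ 1 — no move.
  13: 13 XOR 6 = 11 < 13 — winning move (to 11).
That gives 1 winning move.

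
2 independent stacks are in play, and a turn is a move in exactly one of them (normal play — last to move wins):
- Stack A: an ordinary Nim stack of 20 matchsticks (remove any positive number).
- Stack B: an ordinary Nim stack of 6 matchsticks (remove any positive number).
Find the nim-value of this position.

18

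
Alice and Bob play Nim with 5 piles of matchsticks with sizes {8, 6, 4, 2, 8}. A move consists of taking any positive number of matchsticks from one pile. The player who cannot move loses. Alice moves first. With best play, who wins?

Bob wins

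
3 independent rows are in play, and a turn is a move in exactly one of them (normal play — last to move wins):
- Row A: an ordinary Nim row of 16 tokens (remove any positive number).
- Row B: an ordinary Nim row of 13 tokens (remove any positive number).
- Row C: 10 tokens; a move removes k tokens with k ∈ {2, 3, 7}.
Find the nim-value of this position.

Row A is a plain Nim row of size 16, so its Grundy value is 16.
Row B is a plain Nim row of size 13, so its Grundy value is 13.
For row C, compute g(0), g(1), … with moves {2, 3, 7}:
g(0) = mex{} = 0
g(1) = mex{} = 0
g(2) = mex{0} = 1
g(3) = mex{0} = 1
g(4) = mex{0,1} = 2
g(5) = mex{1} = 0
g(6) = mex{1,2} = 0
g(7) = mex{0,2} = 1
g(8) = mex{0} = 1
g(9) = mex{0,1} = 2
g(10) = mex{1} = 0
So g(10) = 0.
By the Sprague-Grundy theorem, the Grundy value of a sum of independent games is the XOR of the component values.
Combined value = 16 ⊕ 13 ⊕ 0 = 29.

29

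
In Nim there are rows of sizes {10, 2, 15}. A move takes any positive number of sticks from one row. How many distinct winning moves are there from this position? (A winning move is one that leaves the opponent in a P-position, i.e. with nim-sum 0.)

Compute the nim-sum pairwise:
10 ⊕ 2 = 8
8 ⊕ 15 = 7
The overall nim-sum is X = 7. A row of size p has a winning move iff p XOR X < p (reduce it to p XOR X).
  10: 10 XOR 7 = 13 ≥ 10 — no move.
  2: 2 XOR 7 = 5 ≥ 2 — no move.
  15: 15 XOR 7 = 8 < 15 — winning move (to 8).
That gives 1 winning move.

1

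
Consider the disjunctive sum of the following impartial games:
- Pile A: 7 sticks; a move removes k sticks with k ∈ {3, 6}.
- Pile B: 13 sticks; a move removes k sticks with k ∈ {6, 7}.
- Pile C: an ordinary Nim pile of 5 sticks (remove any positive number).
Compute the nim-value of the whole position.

Build the Grundy sequence for pile A with g(k) = mex{g(k−s) : s ∈ {3, 6}, s ≤ k}:
g(0) = mex{} = 0
g(1) = mex{} = 0
g(2) = mex{} = 0
g(3) = mex{0} = 1
g(4) = mex{0} = 1
g(5) = mex{0} = 1
g(6) = mex{0,1} = 2
g(7) = mex{0,1} = 2
So g(7) = 2.
Grundy values for pile B (subtraction set {6, 7}):
g(0) = mex{} = 0
g(1) = mex{} = 0
g(2) = mex{} = 0
g(3) = mex{} = 0
g(4) = mex{} = 0
g(5) = mex{} = 0
g(6) = mex{0} = 1
g(7) = mex{0} = 1
g(8) = mex{0} = 1
g(9) = mex{0} = 1
g(10) = mex{0} = 1
g(11) = mex{0} = 1
g(12) = mex{0,1} = 2
g(13) = mex{1} = 0
So g(13) = 0.
Pile C is a plain Nim pile of size 5, so its Grundy value is 5.
The value of a disjunctive sum is the nim-sum of the parts.
Combined value = 2 XOR 0 XOR 5 = 7.

7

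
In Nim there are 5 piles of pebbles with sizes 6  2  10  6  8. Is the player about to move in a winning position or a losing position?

Losing position

In binary:
  0110  (6)
  0010  (2)
  1010  (10)
  0110  (6)
  1000  (8)
  ----
  0000  (0)
The nim-sum is 0, so this is a P-position: the player to move is in a losing position under optimal play.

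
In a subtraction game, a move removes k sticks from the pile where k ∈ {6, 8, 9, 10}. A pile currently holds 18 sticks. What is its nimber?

Grundy values for subtraction set {6, 8, 9, 10}:
k:     0  1  2  3  4  5  6  7  8  9 10 11 12 13 14 15 16 17 18
g(k):  0  0  0  0  0  0  1  1  1  1  1  1  2  2  2  2  0  0  0
So g(18) = 0.

0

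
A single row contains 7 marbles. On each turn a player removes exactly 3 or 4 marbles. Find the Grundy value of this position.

0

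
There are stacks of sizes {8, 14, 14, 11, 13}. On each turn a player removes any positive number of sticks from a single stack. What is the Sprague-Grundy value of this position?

14

Compute the nim-sum pairwise:
8 ^ 14 = 6
6 ^ 14 = 8
8 ^ 11 = 3
3 ^ 13 = 14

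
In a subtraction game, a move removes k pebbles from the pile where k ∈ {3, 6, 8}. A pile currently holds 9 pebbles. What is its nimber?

3

Compute g(0), g(1), … for moves {3, 6, 8}:
k:     0  1  2  3  4  5  6  7  8  9
g(k):  0  0  0  1  1  1  2  2  2  3
So g(9) = 3.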